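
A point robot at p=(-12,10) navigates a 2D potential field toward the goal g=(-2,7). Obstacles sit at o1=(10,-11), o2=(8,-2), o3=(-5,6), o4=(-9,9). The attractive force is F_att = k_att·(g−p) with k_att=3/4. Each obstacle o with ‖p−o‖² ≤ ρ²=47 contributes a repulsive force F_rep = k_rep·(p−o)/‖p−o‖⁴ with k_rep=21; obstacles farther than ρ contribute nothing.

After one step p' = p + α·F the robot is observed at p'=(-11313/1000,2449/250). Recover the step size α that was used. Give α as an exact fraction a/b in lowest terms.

α = 1/10

F_att = 3/4·(g−p) = 3/4·(10,-3) = (7.5000,-2.2500)
o1: d²=925 > ρ²=47 → inactive
o2: d²=544 > ρ²=47 → inactive
o3: d²=65 > ρ²=47 → inactive
o4: d²=10 ≤ ρ²=47; F_rep = 21·(-3,1)/10² = (-0.6300,0.2100)
F = F_att + ΣF_rep = (6.8700,-2.0400)
Δp = p'−p = (0.6870,-0.2040); α = Δx/Fx = (687/1000) / (687/100) = 1/10
check: Δy/Fy = (-51/250) / (-51/25) = 1/10 ✓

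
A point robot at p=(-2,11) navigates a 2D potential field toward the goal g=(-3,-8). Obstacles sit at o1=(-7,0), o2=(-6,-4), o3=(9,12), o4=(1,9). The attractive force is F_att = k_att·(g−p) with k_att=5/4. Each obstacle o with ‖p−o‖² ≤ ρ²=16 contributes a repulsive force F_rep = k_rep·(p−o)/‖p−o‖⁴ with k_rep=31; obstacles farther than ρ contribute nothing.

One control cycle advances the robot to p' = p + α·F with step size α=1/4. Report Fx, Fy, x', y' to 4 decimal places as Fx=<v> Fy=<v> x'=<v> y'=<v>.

F_att = 5/4·(g−p) = 5/4·(-1,-19) = (-1.2500,-23.7500)
o1: d²=146 > ρ²=16 → inactive
o2: d²=241 > ρ²=16 → inactive
o3: d²=122 > ρ²=16 → inactive
o4: d²=13 ≤ ρ²=16; F_rep = 31·(-3,2)/13² = (-0.5503,0.3669)
F = F_att + ΣF_rep = (-1.8003,-23.3831)
p' = p + 1/4·F = (-2.4501,5.1542)

Fx=-1.8003 Fy=-23.3831 x'=-2.4501 y'=5.1542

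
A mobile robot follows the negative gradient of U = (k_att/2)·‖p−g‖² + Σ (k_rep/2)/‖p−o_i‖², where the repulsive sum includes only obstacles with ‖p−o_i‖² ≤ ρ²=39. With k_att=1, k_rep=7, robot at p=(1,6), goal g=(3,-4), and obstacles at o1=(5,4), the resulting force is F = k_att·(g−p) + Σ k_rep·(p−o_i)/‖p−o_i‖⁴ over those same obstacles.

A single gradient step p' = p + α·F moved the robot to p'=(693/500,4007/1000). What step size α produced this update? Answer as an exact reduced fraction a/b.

F_att = 1·(g−p) = 1·(2,-10) = (2.0000,-10.0000)
o1: d²=20 ≤ ρ²=39; F_rep = 7·(-4,2)/20² = (-0.0700,0.0350)
F = F_att + ΣF_rep = (1.9300,-9.9650)
Δp = p'−p = (0.3860,-1.9930); α = Δx/Fx = (193/500) / (193/100) = 1/5
check: Δy/Fy = (-1993/1000) / (-1993/200) = 1/5 ✓

α = 1/5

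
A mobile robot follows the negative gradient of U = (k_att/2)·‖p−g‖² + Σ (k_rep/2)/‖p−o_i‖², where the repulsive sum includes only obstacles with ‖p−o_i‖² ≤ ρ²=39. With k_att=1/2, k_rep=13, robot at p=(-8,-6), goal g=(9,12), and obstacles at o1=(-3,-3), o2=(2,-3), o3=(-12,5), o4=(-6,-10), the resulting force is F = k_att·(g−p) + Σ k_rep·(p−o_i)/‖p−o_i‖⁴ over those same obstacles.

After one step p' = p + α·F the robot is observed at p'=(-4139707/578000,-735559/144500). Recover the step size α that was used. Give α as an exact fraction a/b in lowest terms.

α = 1/10

F_att = 1/2·(g−p) = 1/2·(17,18) = (8.5000,9.0000)
o1: d²=34 ≤ ρ²=39; F_rep = 13·(-5,-3)/34² = (-0.0562,-0.0337)
o2: d²=109 > ρ²=39 → inactive
o3: d²=137 > ρ²=39 → inactive
o4: d²=20 ≤ ρ²=39; F_rep = 13·(-2,4)/20² = (-0.0650,0.1300)
F = F_att + ΣF_rep = (8.3788,9.0963)
Δp = p'−p = (0.8379,0.9096); α = Δx/Fx = (484293/578000) / (484293/57800) = 1/10
check: Δy/Fy = (131441/144500) / (131441/14450) = 1/10 ✓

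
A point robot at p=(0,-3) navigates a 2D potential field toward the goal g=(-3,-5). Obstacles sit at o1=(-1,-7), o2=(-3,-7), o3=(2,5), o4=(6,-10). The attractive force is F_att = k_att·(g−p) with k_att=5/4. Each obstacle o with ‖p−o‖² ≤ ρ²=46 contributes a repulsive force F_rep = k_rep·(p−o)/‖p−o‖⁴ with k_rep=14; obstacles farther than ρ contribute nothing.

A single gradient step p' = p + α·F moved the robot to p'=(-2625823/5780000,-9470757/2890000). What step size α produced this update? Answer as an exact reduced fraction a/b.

α = 1/8

F_att = 5/4·(g−p) = 5/4·(-3,-2) = (-3.7500,-2.5000)
o1: d²=17 ≤ ρ²=46; F_rep = 14·(1,4)/17² = (0.0484,0.1938)
o2: d²=25 ≤ ρ²=46; F_rep = 14·(3,4)/25² = (0.0672,0.0896)
o3: d²=68 > ρ²=46 → inactive
o4: d²=85 > ρ²=46 → inactive
F = F_att + ΣF_rep = (-3.6344,-2.2166)
Δp = p'−p = (-0.4543,-0.2771); α = Δx/Fx = (-2625823/5780000) / (-2625823/722500) = 1/8
check: Δy/Fy = (-800757/2890000) / (-800757/361250) = 1/8 ✓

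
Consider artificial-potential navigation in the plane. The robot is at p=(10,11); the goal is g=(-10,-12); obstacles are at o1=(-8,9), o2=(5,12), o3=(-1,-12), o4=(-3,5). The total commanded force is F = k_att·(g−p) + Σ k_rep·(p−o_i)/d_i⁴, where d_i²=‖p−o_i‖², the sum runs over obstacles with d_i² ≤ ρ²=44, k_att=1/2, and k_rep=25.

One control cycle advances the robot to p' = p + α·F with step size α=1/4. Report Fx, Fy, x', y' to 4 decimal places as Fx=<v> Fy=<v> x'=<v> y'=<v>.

Fx=-9.8151 Fy=-11.5370 x'=7.5462 y'=8.1158

F_att = 1/2·(g−p) = 1/2·(-20,-23) = (-10.0000,-11.5000)
o1: d²=328 > ρ²=44 → inactive
o2: d²=26 ≤ ρ²=44; F_rep = 25·(5,-1)/26² = (0.1849,-0.0370)
o3: d²=650 > ρ²=44 → inactive
o4: d²=205 > ρ²=44 → inactive
F = F_att + ΣF_rep = (-9.8151,-11.5370)
p' = p + 1/4·F = (7.5462,8.1158)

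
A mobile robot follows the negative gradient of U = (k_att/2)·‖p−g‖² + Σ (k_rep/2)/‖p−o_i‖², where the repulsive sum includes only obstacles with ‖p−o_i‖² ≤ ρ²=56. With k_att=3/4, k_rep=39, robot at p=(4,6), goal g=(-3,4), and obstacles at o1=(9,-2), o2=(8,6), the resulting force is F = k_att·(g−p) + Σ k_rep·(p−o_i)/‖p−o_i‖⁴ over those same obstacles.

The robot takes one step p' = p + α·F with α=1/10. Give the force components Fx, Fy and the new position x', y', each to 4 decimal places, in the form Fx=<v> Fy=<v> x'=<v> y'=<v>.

Fx=-5.8594 Fy=-1.5000 x'=3.4141 y'=5.8500

F_att = 3/4·(g−p) = 3/4·(-7,-2) = (-5.2500,-1.5000)
o1: d²=89 > ρ²=56 → inactive
o2: d²=16 ≤ ρ²=56; F_rep = 39·(-4,0)/16² = (-0.6094,0.0000)
F = F_att + ΣF_rep = (-5.8594,-1.5000)
p' = p + 1/10·F = (3.4141,5.8500)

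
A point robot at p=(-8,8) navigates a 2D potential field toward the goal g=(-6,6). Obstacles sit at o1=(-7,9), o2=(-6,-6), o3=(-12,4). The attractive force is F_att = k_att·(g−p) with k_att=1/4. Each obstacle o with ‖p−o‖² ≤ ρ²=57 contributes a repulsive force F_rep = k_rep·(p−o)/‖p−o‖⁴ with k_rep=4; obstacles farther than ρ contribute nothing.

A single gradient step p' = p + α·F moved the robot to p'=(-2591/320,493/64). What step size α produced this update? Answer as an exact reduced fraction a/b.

α = 1/5

F_att = 1/4·(g−p) = 1/4·(2,-2) = (0.5000,-0.5000)
o1: d²=2 ≤ ρ²=57; F_rep = 4·(-1,-1)/2² = (-1.0000,-1.0000)
o2: d²=200 > ρ²=57 → inactive
o3: d²=32 ≤ ρ²=57; F_rep = 4·(4,4)/32² = (0.0156,0.0156)
F = F_att + ΣF_rep = (-0.4844,-1.4844)
Δp = p'−p = (-0.0969,-0.2969); α = Δx/Fx = (-31/320) / (-31/64) = 1/5
check: Δy/Fy = (-19/64) / (-95/64) = 1/5 ✓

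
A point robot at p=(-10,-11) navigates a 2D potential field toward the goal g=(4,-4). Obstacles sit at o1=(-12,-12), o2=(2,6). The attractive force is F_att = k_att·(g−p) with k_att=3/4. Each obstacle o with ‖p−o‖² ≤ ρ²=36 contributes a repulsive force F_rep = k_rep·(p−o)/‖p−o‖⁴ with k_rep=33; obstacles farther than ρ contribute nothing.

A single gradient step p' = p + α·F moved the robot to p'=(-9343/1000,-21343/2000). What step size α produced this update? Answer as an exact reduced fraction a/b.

F_att = 3/4·(g−p) = 3/4·(14,7) = (10.5000,5.2500)
o1: d²=5 ≤ ρ²=36; F_rep = 33·(2,1)/5² = (2.6400,1.3200)
o2: d²=433 > ρ²=36 → inactive
F = F_att + ΣF_rep = (13.1400,6.5700)
Δp = p'−p = (0.6570,0.3285); α = Δx/Fx = (657/1000) / (657/50) = 1/20
check: Δy/Fy = (657/2000) / (657/100) = 1/20 ✓

α = 1/20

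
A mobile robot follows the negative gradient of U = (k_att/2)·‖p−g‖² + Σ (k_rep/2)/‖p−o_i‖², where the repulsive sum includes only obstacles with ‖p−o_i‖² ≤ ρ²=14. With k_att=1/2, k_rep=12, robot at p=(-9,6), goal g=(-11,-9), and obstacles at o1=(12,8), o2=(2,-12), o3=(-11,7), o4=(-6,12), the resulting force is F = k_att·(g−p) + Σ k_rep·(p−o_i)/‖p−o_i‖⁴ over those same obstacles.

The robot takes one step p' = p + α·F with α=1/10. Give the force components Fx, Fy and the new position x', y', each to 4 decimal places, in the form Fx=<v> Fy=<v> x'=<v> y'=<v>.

F_att = 1/2·(g−p) = 1/2·(-2,-15) = (-1.0000,-7.5000)
o1: d²=445 > ρ²=14 → inactive
o2: d²=445 > ρ²=14 → inactive
o3: d²=5 ≤ ρ²=14; F_rep = 12·(2,-1)/5² = (0.9600,-0.4800)
o4: d²=45 > ρ²=14 → inactive
F = F_att + ΣF_rep = (-0.0400,-7.9800)
p' = p + 1/10·F = (-9.0040,5.2020)

Fx=-0.0400 Fy=-7.9800 x'=-9.0040 y'=5.2020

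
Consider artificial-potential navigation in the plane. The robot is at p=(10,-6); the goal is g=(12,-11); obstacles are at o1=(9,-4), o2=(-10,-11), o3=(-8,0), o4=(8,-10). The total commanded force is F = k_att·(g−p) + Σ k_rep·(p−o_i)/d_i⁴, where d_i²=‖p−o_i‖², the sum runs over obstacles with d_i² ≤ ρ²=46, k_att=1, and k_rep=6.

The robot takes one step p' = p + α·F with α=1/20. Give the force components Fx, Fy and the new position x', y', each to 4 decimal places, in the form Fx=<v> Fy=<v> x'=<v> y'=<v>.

F_att = 1·(g−p) = 1·(2,-5) = (2.0000,-5.0000)
o1: d²=5 ≤ ρ²=46; F_rep = 6·(1,-2)/5² = (0.2400,-0.4800)
o2: d²=425 > ρ²=46 → inactive
o3: d²=360 > ρ²=46 → inactive
o4: d²=20 ≤ ρ²=46; F_rep = 6·(2,4)/20² = (0.0300,0.0600)
F = F_att + ΣF_rep = (2.2700,-5.4200)
p' = p + 1/20·F = (10.1135,-6.2710)

Fx=2.2700 Fy=-5.4200 x'=10.1135 y'=-6.2710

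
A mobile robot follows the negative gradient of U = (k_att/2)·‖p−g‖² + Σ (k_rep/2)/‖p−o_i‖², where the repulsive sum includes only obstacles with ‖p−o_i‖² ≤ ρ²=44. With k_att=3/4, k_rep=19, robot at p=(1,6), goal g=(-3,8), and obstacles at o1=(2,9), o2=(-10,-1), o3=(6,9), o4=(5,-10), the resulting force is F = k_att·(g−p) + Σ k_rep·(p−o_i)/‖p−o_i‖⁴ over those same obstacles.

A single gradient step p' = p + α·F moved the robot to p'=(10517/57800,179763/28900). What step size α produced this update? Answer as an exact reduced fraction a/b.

F_att = 3/4·(g−p) = 3/4·(-4,2) = (-3.0000,1.5000)
o1: d²=10 ≤ ρ²=44; F_rep = 19·(-1,-3)/10² = (-0.1900,-0.5700)
o2: d²=170 > ρ²=44 → inactive
o3: d²=34 ≤ ρ²=44; F_rep = 19·(-5,-3)/34² = (-0.0822,-0.0493)
o4: d²=272 > ρ²=44 → inactive
F = F_att + ΣF_rep = (-3.2722,0.8807)
Δp = p'−p = (-0.8180,0.2202); α = Δx/Fx = (-47283/57800) / (-47283/14450) = 1/4
check: Δy/Fy = (6363/28900) / (6363/7225) = 1/4 ✓

α = 1/4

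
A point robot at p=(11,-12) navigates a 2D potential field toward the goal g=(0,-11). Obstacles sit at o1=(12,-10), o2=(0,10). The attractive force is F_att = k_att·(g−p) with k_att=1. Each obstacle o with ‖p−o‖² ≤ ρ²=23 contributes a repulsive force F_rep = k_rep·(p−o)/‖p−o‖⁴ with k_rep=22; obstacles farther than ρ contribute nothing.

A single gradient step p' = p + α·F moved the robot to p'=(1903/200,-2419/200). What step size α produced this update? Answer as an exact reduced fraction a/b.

F_att = 1·(g−p) = 1·(-11,1) = (-11.0000,1.0000)
o1: d²=5 ≤ ρ²=23; F_rep = 22·(-1,-2)/5² = (-0.8800,-1.7600)
o2: d²=605 > ρ²=23 → inactive
F = F_att + ΣF_rep = (-11.8800,-0.7600)
Δp = p'−p = (-1.4850,-0.0950); α = Δx/Fx = (-297/200) / (-297/25) = 1/8
check: Δy/Fy = (-19/200) / (-19/25) = 1/8 ✓

α = 1/8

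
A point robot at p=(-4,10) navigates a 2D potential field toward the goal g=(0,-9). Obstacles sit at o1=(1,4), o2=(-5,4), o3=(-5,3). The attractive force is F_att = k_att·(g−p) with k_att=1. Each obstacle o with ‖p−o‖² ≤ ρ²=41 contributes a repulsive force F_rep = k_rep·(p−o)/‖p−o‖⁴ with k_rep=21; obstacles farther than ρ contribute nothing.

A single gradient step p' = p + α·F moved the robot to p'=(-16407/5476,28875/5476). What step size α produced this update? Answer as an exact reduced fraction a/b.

F_att = 1·(g−p) = 1·(4,-19) = (4.0000,-19.0000)
o1: d²=61 > ρ²=41 → inactive
o2: d²=37 ≤ ρ²=41; F_rep = 21·(1,6)/37² = (0.0153,0.0920)
o3: d²=50 > ρ²=41 → inactive
F = F_att + ΣF_rep = (4.0153,-18.9080)
Δp = p'−p = (1.0038,-4.7270); α = Δx/Fx = (5497/5476) / (5497/1369) = 1/4
check: Δy/Fy = (-25885/5476) / (-25885/1369) = 1/4 ✓

α = 1/4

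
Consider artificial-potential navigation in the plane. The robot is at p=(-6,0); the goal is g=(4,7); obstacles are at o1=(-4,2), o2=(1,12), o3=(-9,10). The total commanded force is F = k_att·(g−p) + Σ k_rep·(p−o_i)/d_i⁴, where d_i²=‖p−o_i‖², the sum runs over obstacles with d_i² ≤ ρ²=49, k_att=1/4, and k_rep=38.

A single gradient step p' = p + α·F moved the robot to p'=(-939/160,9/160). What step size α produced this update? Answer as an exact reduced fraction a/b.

F_att = 1/4·(g−p) = 1/4·(10,7) = (2.5000,1.7500)
o1: d²=8 ≤ ρ²=49; F_rep = 38·(-2,-2)/8² = (-1.1875,-1.1875)
o2: d²=193 > ρ²=49 → inactive
o3: d²=109 > ρ²=49 → inactive
F = F_att + ΣF_rep = (1.3125,0.5625)
Δp = p'−p = (0.1313,0.0563); α = Δx/Fx = (21/160) / (21/16) = 1/10
check: Δy/Fy = (9/160) / (9/16) = 1/10 ✓

α = 1/10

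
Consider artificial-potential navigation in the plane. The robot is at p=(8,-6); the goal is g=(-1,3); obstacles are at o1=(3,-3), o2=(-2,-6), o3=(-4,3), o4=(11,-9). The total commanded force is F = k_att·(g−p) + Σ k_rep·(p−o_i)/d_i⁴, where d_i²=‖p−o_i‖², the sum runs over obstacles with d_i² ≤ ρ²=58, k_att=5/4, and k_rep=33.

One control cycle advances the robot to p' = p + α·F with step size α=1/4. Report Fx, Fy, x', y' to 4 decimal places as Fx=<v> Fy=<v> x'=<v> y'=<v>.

F_att = 5/4·(g−p) = 5/4·(-9,9) = (-11.2500,11.2500)
o1: d²=34 ≤ ρ²=58; F_rep = 33·(5,-3)/34² = (0.1427,-0.0856)
o2: d²=100 > ρ²=58 → inactive
o3: d²=225 > ρ²=58 → inactive
o4: d²=18 ≤ ρ²=58; F_rep = 33·(-3,3)/18² = (-0.3056,0.3056)
F = F_att + ΣF_rep = (-11.4128,11.4699)
p' = p + 1/4·F = (5.1468,-3.1325)

Fx=-11.4128 Fy=11.4699 x'=5.1468 y'=-3.1325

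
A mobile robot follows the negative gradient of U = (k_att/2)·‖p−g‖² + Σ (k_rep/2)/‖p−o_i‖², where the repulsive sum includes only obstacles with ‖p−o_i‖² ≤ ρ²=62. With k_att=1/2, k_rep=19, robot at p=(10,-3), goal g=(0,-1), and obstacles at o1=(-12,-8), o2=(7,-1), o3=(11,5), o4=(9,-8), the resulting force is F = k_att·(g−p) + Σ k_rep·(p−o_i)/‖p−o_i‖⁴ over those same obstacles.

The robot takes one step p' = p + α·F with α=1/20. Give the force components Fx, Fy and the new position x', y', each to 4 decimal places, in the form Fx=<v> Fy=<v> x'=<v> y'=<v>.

Fx=-4.6346 Fy=0.9157 x'=9.7683 y'=-2.9542

F_att = 1/2·(g−p) = 1/2·(-10,2) = (-5.0000,1.0000)
o1: d²=509 > ρ²=62 → inactive
o2: d²=13 ≤ ρ²=62; F_rep = 19·(3,-2)/13² = (0.3373,-0.2249)
o3: d²=65 > ρ²=62 → inactive
o4: d²=26 ≤ ρ²=62; F_rep = 19·(1,5)/26² = (0.0281,0.1405)
F = F_att + ΣF_rep = (-4.6346,0.9157)
p' = p + 1/20·F = (9.7683,-2.9542)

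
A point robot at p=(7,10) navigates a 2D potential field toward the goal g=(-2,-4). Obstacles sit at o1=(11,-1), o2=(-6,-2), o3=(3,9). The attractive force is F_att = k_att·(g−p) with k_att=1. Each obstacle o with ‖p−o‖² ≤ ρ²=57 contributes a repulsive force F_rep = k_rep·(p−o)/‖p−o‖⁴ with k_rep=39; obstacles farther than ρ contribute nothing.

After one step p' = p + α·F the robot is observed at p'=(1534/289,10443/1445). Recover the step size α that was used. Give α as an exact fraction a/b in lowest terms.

α = 1/5

F_att = 1·(g−p) = 1·(-9,-14) = (-9.0000,-14.0000)
o1: d²=137 > ρ²=57 → inactive
o2: d²=313 > ρ²=57 → inactive
o3: d²=17 ≤ ρ²=57; F_rep = 39·(4,1)/17² = (0.5398,0.1349)
F = F_att + ΣF_rep = (-8.4602,-13.8651)
Δp = p'−p = (-1.6920,-2.7730); α = Δx/Fx = (-489/289) / (-2445/289) = 1/5
check: Δy/Fy = (-4007/1445) / (-4007/289) = 1/5 ✓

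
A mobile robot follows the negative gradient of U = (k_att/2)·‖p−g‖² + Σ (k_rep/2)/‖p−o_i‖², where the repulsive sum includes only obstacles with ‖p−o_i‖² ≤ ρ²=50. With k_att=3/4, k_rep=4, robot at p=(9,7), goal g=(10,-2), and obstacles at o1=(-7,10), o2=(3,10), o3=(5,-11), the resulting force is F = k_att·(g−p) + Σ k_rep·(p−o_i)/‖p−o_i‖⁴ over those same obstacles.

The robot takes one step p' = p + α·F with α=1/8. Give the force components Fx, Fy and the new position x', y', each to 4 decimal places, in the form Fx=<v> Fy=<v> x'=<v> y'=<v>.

F_att = 3/4·(g−p) = 3/4·(1,-9) = (0.7500,-6.7500)
o1: d²=265 > ρ²=50 → inactive
o2: d²=45 ≤ ρ²=50; F_rep = 4·(6,-3)/45² = (0.0119,-0.0059)
o3: d²=340 > ρ²=50 → inactive
F = F_att + ΣF_rep = (0.7619,-6.7559)
p' = p + 1/8·F = (9.0952,6.1555)

Fx=0.7619 Fy=-6.7559 x'=9.0952 y'=6.1555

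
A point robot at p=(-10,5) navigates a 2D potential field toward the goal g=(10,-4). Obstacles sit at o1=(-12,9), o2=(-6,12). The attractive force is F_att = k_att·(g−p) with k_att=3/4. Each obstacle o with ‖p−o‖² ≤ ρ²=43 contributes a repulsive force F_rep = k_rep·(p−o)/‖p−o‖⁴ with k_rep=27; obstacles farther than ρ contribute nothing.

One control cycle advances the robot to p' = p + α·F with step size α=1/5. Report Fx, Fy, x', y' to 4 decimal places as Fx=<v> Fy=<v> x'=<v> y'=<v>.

F_att = 3/4·(g−p) = 3/4·(20,-9) = (15.0000,-6.7500)
o1: d²=20 ≤ ρ²=43; F_rep = 27·(2,-4)/20² = (0.1350,-0.2700)
o2: d²=65 > ρ²=43 → inactive
F = F_att + ΣF_rep = (15.1350,-7.0200)
p' = p + 1/5·F = (-6.9730,3.5960)

Fx=15.1350 Fy=-7.0200 x'=-6.9730 y'=3.5960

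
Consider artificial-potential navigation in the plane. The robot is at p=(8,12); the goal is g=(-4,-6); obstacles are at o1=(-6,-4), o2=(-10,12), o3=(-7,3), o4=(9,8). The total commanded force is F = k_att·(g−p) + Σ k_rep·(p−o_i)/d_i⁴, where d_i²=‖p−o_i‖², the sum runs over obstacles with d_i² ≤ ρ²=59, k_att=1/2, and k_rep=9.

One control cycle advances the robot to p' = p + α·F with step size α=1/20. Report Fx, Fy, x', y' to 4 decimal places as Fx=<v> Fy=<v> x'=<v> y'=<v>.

Fx=-6.0311 Fy=-8.8754 x'=7.6984 y'=11.5562

F_att = 1/2·(g−p) = 1/2·(-12,-18) = (-6.0000,-9.0000)
o1: d²=452 > ρ²=59 → inactive
o2: d²=324 > ρ²=59 → inactive
o3: d²=306 > ρ²=59 → inactive
o4: d²=17 ≤ ρ²=59; F_rep = 9·(-1,4)/17² = (-0.0311,0.1246)
F = F_att + ΣF_rep = (-6.0311,-8.8754)
p' = p + 1/20·F = (7.6984,11.5562)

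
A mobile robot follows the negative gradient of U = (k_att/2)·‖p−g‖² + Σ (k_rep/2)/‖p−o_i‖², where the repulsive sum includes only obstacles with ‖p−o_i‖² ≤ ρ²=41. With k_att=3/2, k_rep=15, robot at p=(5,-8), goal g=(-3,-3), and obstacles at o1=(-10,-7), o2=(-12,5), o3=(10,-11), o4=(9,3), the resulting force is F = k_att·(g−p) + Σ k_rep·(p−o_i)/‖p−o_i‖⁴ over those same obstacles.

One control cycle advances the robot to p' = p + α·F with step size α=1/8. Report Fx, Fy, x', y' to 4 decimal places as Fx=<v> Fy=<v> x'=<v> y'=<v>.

F_att = 3/2·(g−p) = 3/2·(-8,5) = (-12.0000,7.5000)
o1: d²=226 > ρ²=41 → inactive
o2: d²=458 > ρ²=41 → inactive
o3: d²=34 ≤ ρ²=41; F_rep = 15·(-5,3)/34² = (-0.0649,0.0389)
o4: d²=137 > ρ²=41 → inactive
F = F_att + ΣF_rep = (-12.0649,7.5389)
p' = p + 1/8·F = (3.4919,-7.0576)

Fx=-12.0649 Fy=7.5389 x'=3.4919 y'=-7.0576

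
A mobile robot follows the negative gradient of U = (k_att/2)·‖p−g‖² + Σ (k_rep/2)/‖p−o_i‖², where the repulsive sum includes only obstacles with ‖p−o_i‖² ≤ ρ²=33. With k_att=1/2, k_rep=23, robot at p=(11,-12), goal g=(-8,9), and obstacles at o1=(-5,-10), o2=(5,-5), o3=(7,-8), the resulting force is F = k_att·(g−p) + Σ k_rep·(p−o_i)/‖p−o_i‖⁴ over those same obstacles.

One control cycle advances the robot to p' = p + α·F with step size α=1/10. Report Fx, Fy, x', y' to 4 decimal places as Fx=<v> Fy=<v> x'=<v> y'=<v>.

Fx=-9.4102 Fy=10.4102 x'=10.0590 y'=-10.9590

F_att = 1/2·(g−p) = 1/2·(-19,21) = (-9.5000,10.5000)
o1: d²=260 > ρ²=33 → inactive
o2: d²=85 > ρ²=33 → inactive
o3: d²=32 ≤ ρ²=33; F_rep = 23·(4,-4)/32² = (0.0898,-0.0898)
F = F_att + ΣF_rep = (-9.4102,10.4102)
p' = p + 1/10·F = (10.0590,-10.9590)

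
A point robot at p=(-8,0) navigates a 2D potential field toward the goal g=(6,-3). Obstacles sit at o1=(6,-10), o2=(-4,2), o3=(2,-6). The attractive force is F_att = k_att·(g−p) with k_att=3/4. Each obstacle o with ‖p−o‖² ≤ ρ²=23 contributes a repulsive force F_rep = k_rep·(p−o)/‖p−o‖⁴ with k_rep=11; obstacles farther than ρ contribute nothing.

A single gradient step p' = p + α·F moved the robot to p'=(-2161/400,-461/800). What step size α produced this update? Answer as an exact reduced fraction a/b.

α = 1/4

F_att = 3/4·(g−p) = 3/4·(14,-3) = (10.5000,-2.2500)
o1: d²=296 > ρ²=23 → inactive
o2: d²=20 ≤ ρ²=23; F_rep = 11·(-4,-2)/20² = (-0.1100,-0.0550)
o3: d²=136 > ρ²=23 → inactive
F = F_att + ΣF_rep = (10.3900,-2.3050)
Δp = p'−p = (2.5975,-0.5763); α = Δx/Fx = (1039/400) / (1039/100) = 1/4
check: Δy/Fy = (-461/800) / (-461/200) = 1/4 ✓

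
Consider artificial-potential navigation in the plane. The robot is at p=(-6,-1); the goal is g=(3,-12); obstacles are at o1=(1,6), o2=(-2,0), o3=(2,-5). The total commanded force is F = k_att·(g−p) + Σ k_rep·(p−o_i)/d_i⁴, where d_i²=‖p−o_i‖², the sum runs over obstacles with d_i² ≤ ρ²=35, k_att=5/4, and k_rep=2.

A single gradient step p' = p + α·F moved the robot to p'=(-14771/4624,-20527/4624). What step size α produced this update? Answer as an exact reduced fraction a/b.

α = 1/4

F_att = 5/4·(g−p) = 5/4·(9,-11) = (11.2500,-13.7500)
o1: d²=98 > ρ²=35 → inactive
o2: d²=17 ≤ ρ²=35; F_rep = 2·(-4,-1)/17² = (-0.0277,-0.0069)
o3: d²=80 > ρ²=35 → inactive
F = F_att + ΣF_rep = (11.2223,-13.7569)
Δp = p'−p = (2.8056,-3.4392); α = Δx/Fx = (12973/4624) / (12973/1156) = 1/4
check: Δy/Fy = (-15903/4624) / (-15903/1156) = 1/4 ✓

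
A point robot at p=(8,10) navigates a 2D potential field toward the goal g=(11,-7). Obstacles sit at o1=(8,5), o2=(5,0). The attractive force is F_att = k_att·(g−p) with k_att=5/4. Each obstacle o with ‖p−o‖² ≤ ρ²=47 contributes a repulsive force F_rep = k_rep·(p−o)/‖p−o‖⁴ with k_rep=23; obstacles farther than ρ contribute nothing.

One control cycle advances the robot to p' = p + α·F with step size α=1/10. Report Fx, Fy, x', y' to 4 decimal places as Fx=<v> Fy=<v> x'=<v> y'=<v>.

Fx=3.7500 Fy=-21.0660 x'=8.3750 y'=7.8934

F_att = 5/4·(g−p) = 5/4·(3,-17) = (3.7500,-21.2500)
o1: d²=25 ≤ ρ²=47; F_rep = 23·(0,5)/25² = (0.0000,0.1840)
o2: d²=109 > ρ²=47 → inactive
F = F_att + ΣF_rep = (3.7500,-21.0660)
p' = p + 1/10·F = (8.3750,7.8934)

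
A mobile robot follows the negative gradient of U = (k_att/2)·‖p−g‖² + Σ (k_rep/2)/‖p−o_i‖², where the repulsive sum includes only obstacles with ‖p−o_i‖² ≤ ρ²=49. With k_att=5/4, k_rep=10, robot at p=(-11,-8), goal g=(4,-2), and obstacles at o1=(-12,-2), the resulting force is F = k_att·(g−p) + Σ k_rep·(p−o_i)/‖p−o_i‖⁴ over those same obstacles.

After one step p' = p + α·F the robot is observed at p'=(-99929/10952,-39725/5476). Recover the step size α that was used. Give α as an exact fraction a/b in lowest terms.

α = 1/10

F_att = 5/4·(g−p) = 5/4·(15,6) = (18.7500,7.5000)
o1: d²=37 ≤ ρ²=49; F_rep = 10·(1,-6)/37² = (0.0073,-0.0438)
F = F_att + ΣF_rep = (18.7573,7.4562)
Δp = p'−p = (1.8757,0.7456); α = Δx/Fx = (20543/10952) / (102715/5476) = 1/10
check: Δy/Fy = (4083/5476) / (20415/2738) = 1/10 ✓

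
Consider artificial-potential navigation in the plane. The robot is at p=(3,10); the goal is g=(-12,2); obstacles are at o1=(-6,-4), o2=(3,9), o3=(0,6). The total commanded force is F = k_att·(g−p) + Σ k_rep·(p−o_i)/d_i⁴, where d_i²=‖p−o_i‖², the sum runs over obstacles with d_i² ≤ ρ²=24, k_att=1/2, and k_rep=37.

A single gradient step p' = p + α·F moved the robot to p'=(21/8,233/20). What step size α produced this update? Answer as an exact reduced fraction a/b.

α = 1/20

F_att = 1/2·(g−p) = 1/2·(-15,-8) = (-7.5000,-4.0000)
o1: d²=277 > ρ²=24 → inactive
o2: d²=1 ≤ ρ²=24; F_rep = 37·(0,1)/1² = (0.0000,37.0000)
o3: d²=25 > ρ²=24 → inactive
F = F_att + ΣF_rep = (-7.5000,33.0000)
Δp = p'−p = (-0.3750,1.6500); α = Δx/Fx = (-3/8) / (-15/2) = 1/20
check: Δy/Fy = (33/20) / (33) = 1/20 ✓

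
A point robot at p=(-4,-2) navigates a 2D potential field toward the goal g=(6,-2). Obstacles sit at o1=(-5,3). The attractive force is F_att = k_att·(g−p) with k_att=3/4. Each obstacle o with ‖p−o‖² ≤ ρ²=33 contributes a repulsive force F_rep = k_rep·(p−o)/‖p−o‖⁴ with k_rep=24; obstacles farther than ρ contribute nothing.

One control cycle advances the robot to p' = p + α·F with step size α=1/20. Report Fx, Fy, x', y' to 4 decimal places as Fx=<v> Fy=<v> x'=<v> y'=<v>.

F_att = 3/4·(g−p) = 3/4·(10,0) = (7.5000,0.0000)
o1: d²=26 ≤ ρ²=33; F_rep = 24·(1,-5)/26² = (0.0355,-0.1775)
F = F_att + ΣF_rep = (7.5355,-0.1775)
p' = p + 1/20·F = (-3.6232,-2.0089)

Fx=7.5355 Fy=-0.1775 x'=-3.6232 y'=-2.0089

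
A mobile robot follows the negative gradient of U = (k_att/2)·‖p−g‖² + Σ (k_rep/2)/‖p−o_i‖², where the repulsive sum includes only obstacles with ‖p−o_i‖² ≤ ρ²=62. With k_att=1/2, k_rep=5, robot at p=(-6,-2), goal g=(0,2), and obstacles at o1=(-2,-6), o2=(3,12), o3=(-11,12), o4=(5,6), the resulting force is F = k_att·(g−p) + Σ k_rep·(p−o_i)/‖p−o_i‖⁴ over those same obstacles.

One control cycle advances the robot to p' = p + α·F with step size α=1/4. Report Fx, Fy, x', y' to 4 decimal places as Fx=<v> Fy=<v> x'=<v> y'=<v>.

F_att = 1/2·(g−p) = 1/2·(6,4) = (3.0000,2.0000)
o1: d²=32 ≤ ρ²=62; F_rep = 5·(-4,4)/32² = (-0.0195,0.0195)
o2: d²=277 > ρ²=62 → inactive
o3: d²=221 > ρ²=62 → inactive
o4: d²=185 > ρ²=62 → inactive
F = F_att + ΣF_rep = (2.9805,2.0195)
p' = p + 1/4·F = (-5.2549,-1.4951)

Fx=2.9805 Fy=2.0195 x'=-5.2549 y'=-1.4951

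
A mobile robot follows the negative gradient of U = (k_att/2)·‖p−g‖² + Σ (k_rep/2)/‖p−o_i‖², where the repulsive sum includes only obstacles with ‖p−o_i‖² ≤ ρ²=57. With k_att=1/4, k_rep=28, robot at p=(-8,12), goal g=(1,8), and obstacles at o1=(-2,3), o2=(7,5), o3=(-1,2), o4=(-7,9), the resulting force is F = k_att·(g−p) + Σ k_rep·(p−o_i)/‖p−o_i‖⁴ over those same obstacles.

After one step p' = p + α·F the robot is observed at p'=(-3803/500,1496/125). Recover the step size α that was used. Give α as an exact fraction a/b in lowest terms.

F_att = 1/4·(g−p) = 1/4·(9,-4) = (2.2500,-1.0000)
o1: d²=117 > ρ²=57 → inactive
o2: d²=274 > ρ²=57 → inactive
o3: d²=149 > ρ²=57 → inactive
o4: d²=10 ≤ ρ²=57; F_rep = 28·(-1,3)/10² = (-0.2800,0.8400)
F = F_att + ΣF_rep = (1.9700,-0.1600)
Δp = p'−p = (0.3940,-0.0320); α = Δx/Fx = (197/500) / (197/100) = 1/5
check: Δy/Fy = (-4/125) / (-4/25) = 1/5 ✓

α = 1/5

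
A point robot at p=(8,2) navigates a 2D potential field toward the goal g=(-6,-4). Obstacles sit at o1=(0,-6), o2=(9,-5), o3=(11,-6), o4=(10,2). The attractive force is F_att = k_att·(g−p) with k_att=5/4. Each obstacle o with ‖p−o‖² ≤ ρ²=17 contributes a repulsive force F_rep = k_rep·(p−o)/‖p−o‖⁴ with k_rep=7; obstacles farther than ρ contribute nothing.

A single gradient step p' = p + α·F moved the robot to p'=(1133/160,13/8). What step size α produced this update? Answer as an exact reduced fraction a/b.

α = 1/20

F_att = 5/4·(g−p) = 5/4·(-14,-6) = (-17.5000,-7.5000)
o1: d²=128 > ρ²=17 → inactive
o2: d²=50 > ρ²=17 → inactive
o3: d²=73 > ρ²=17 → inactive
o4: d²=4 ≤ ρ²=17; F_rep = 7·(-2,0)/4² = (-0.8750,0.0000)
F = F_att + ΣF_rep = (-18.3750,-7.5000)
Δp = p'−p = (-0.9187,-0.3750); α = Δx/Fx = (-147/160) / (-147/8) = 1/20
check: Δy/Fy = (-3/8) / (-15/2) = 1/20 ✓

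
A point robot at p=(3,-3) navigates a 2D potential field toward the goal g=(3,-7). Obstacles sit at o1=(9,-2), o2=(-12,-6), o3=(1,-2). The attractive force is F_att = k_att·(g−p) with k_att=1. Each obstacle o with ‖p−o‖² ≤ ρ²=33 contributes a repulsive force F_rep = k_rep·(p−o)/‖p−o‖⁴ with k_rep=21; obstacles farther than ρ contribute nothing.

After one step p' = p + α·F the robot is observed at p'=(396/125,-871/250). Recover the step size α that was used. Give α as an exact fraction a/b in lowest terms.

F_att = 1·(g−p) = 1·(0,-4) = (0.0000,-4.0000)
o1: d²=37 > ρ²=33 → inactive
o2: d²=234 > ρ²=33 → inactive
o3: d²=5 ≤ ρ²=33; F_rep = 21·(2,-1)/5² = (1.6800,-0.8400)
F = F_att + ΣF_rep = (1.6800,-4.8400)
Δp = p'−p = (0.1680,-0.4840); α = Δx/Fx = (21/125) / (42/25) = 1/10
check: Δy/Fy = (-121/250) / (-121/25) = 1/10 ✓

α = 1/10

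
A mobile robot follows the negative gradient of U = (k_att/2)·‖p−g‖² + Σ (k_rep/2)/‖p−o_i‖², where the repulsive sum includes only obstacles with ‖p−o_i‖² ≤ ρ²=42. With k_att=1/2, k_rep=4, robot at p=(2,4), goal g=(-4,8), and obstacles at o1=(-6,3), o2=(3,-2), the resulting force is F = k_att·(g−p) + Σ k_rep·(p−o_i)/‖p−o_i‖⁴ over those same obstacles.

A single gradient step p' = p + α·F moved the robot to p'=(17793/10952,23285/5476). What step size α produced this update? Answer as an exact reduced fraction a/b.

F_att = 1/2·(g−p) = 1/2·(-6,4) = (-3.0000,2.0000)
o1: d²=65 > ρ²=42 → inactive
o2: d²=37 ≤ ρ²=42; F_rep = 4·(-1,6)/37² = (-0.0029,0.0175)
F = F_att + ΣF_rep = (-3.0029,2.0175)
Δp = p'−p = (-0.3754,0.2522); α = Δx/Fx = (-4111/10952) / (-4111/1369) = 1/8
check: Δy/Fy = (1381/5476) / (2762/1369) = 1/8 ✓

α = 1/8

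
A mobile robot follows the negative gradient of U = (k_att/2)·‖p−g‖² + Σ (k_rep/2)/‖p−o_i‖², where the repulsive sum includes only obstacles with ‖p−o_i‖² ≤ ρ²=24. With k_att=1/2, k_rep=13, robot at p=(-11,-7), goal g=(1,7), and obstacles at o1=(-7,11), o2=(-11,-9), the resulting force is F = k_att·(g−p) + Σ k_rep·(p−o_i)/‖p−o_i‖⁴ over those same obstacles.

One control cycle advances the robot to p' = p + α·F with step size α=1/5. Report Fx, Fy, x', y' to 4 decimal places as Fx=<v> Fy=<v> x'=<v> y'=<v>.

F_att = 1/2·(g−p) = 1/2·(12,14) = (6.0000,7.0000)
o1: d²=340 > ρ²=24 → inactive
o2: d²=4 ≤ ρ²=24; F_rep = 13·(0,2)/4² = (0.0000,1.6250)
F = F_att + ΣF_rep = (6.0000,8.6250)
p' = p + 1/5·F = (-9.8000,-5.2750)

Fx=6.0000 Fy=8.6250 x'=-9.8000 y'=-5.2750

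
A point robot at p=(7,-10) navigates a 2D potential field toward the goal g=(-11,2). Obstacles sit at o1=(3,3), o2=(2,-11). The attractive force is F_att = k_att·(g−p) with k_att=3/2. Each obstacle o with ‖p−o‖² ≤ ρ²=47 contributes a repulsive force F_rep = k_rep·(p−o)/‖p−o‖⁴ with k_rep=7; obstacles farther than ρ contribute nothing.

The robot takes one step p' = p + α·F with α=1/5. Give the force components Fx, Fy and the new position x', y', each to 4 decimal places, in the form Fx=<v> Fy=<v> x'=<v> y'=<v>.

Fx=-26.9482 Fy=18.0104 x'=1.6104 y'=-6.3979

F_att = 3/2·(g−p) = 3/2·(-18,12) = (-27.0000,18.0000)
o1: d²=185 > ρ²=47 → inactive
o2: d²=26 ≤ ρ²=47; F_rep = 7·(5,1)/26² = (0.0518,0.0104)
F = F_att + ΣF_rep = (-26.9482,18.0104)
p' = p + 1/5·F = (1.6104,-6.3979)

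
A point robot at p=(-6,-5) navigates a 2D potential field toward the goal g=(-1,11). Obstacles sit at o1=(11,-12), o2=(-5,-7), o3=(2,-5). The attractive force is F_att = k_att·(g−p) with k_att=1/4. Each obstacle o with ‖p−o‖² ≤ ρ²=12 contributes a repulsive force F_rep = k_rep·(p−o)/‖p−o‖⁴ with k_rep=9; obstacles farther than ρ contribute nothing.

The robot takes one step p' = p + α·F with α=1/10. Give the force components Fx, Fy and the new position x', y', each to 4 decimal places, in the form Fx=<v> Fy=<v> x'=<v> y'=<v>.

Fx=0.8900 Fy=4.7200 x'=-5.9110 y'=-4.5280

F_att = 1/4·(g−p) = 1/4·(5,16) = (1.2500,4.0000)
o1: d²=338 > ρ²=12 → inactive
o2: d²=5 ≤ ρ²=12; F_rep = 9·(-1,2)/5² = (-0.3600,0.7200)
o3: d²=64 > ρ²=12 → inactive
F = F_att + ΣF_rep = (0.8900,4.7200)
p' = p + 1/10·F = (-5.9110,-4.5280)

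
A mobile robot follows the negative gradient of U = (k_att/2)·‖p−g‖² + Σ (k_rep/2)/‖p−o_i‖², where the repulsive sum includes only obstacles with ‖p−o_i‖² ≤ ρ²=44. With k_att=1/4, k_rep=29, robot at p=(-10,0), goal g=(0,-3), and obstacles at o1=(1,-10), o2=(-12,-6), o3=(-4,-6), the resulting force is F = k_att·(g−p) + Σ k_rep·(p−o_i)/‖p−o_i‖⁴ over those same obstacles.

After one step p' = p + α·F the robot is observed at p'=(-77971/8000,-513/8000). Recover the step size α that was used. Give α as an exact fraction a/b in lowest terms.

F_att = 1/4·(g−p) = 1/4·(10,-3) = (2.5000,-0.7500)
o1: d²=221 > ρ²=44 → inactive
o2: d²=40 ≤ ρ²=44; F_rep = 29·(2,6)/40² = (0.0362,0.1087)
o3: d²=72 > ρ²=44 → inactive
F = F_att + ΣF_rep = (2.5362,-0.6412)
Δp = p'−p = (0.2536,-0.0641); α = Δx/Fx = (2029/8000) / (2029/800) = 1/10
check: Δy/Fy = (-513/8000) / (-513/800) = 1/10 ✓

α = 1/10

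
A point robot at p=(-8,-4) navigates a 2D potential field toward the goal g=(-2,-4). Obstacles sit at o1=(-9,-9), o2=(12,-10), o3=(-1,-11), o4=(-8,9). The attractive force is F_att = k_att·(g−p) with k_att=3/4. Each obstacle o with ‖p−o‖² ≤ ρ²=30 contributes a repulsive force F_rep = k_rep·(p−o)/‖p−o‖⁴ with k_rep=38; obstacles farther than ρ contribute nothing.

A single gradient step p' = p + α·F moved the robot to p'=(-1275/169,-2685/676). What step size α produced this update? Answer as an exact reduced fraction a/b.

F_att = 3/4·(g−p) = 3/4·(6,0) = (4.5000,0.0000)
o1: d²=26 ≤ ρ²=30; F_rep = 38·(1,5)/26² = (0.0562,0.2811)
o2: d²=436 > ρ²=30 → inactive
o3: d²=98 > ρ²=30 → inactive
o4: d²=169 > ρ²=30 → inactive
F = F_att + ΣF_rep = (4.5562,0.2811)
Δp = p'−p = (0.4556,0.0281); α = Δx/Fx = (77/169) / (770/169) = 1/10
check: Δy/Fy = (19/676) / (95/338) = 1/10 ✓

α = 1/10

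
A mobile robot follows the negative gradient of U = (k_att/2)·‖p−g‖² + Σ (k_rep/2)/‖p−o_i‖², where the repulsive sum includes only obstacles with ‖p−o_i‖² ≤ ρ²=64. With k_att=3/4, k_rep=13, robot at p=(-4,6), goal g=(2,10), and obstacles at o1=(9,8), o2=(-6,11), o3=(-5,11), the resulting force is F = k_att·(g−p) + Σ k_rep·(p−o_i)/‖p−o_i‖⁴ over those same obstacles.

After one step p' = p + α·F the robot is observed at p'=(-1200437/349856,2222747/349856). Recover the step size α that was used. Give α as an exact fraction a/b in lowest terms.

α = 1/8

F_att = 3/4·(g−p) = 3/4·(6,4) = (4.5000,3.0000)
o1: d²=173 > ρ²=64 → inactive
o2: d²=29 ≤ ρ²=64; F_rep = 13·(2,-5)/29² = (0.0309,-0.0773)
o3: d²=26 ≤ ρ²=64; F_rep = 13·(1,-5)/26² = (0.0192,-0.0962)
F = F_att + ΣF_rep = (4.5501,2.8266)
Δp = p'−p = (0.5688,0.3533); α = Δx/Fx = (198987/349856) / (198987/43732) = 1/8
check: Δy/Fy = (123611/349856) / (123611/43732) = 1/8 ✓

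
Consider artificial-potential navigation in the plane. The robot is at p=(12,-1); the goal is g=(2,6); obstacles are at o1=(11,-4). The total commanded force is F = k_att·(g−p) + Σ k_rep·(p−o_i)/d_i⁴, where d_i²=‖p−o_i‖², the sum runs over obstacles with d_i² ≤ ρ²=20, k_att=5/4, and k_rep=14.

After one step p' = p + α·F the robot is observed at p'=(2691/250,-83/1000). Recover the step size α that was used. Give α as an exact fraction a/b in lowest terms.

F_att = 5/4·(g−p) = 5/4·(-10,7) = (-12.5000,8.7500)
o1: d²=10 ≤ ρ²=20; F_rep = 14·(1,3)/10² = (0.1400,0.4200)
F = F_att + ΣF_rep = (-12.3600,9.1700)
Δp = p'−p = (-1.2360,0.9170); α = Δx/Fx = (-309/250) / (-309/25) = 1/10
check: Δy/Fy = (917/1000) / (917/100) = 1/10 ✓

α = 1/10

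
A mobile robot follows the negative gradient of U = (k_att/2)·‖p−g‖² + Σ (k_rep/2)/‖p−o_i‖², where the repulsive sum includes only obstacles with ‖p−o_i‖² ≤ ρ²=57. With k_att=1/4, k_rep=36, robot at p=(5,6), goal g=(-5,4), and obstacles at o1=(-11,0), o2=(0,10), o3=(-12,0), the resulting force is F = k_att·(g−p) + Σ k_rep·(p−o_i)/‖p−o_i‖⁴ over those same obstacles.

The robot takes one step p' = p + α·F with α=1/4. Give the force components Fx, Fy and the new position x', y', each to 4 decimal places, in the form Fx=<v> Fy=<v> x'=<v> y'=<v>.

F_att = 1/4·(g−p) = 1/4·(-10,-2) = (-2.5000,-0.5000)
o1: d²=292 > ρ²=57 → inactive
o2: d²=41 ≤ ρ²=57; F_rep = 36·(5,-4)/41² = (0.1071,-0.0857)
o3: d²=325 > ρ²=57 → inactive
F = F_att + ΣF_rep = (-2.3929,-0.5857)
p' = p + 1/4·F = (4.4018,5.8536)

Fx=-2.3929 Fy=-0.5857 x'=4.4018 y'=5.8536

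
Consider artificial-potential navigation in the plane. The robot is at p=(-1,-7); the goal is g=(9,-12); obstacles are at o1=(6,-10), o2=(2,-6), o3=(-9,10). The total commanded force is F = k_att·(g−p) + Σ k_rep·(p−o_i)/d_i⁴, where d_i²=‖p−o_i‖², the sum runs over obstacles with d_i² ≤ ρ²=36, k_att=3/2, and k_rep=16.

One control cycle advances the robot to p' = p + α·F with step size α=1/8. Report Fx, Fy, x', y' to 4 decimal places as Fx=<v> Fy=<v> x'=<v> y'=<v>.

F_att = 3/2·(g−p) = 3/2·(10,-5) = (15.0000,-7.5000)
o1: d²=58 > ρ²=36 → inactive
o2: d²=10 ≤ ρ²=36; F_rep = 16·(-3,-1)/10² = (-0.4800,-0.1600)
o3: d²=353 > ρ²=36 → inactive
F = F_att + ΣF_rep = (14.5200,-7.6600)
p' = p + 1/8·F = (0.8150,-7.9575)

Fx=14.5200 Fy=-7.6600 x'=0.8150 y'=-7.9575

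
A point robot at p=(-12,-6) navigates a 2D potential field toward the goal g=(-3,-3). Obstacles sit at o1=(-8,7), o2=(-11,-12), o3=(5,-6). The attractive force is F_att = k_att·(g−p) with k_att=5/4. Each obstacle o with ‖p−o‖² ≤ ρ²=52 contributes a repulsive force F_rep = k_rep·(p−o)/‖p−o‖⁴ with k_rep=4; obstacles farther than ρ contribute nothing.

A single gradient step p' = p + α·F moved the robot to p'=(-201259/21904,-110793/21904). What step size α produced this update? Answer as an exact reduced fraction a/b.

F_att = 5/4·(g−p) = 5/4·(9,3) = (11.2500,3.7500)
o1: d²=185 > ρ²=52 → inactive
o2: d²=37 ≤ ρ²=52; F_rep = 4·(-1,6)/37² = (-0.0029,0.0175)
o3: d²=289 > ρ²=52 → inactive
F = F_att + ΣF_rep = (11.2471,3.7675)
Δp = p'−p = (2.8118,0.9419); α = Δx/Fx = (61589/21904) / (61589/5476) = 1/4
check: Δy/Fy = (20631/21904) / (20631/5476) = 1/4 ✓

α = 1/4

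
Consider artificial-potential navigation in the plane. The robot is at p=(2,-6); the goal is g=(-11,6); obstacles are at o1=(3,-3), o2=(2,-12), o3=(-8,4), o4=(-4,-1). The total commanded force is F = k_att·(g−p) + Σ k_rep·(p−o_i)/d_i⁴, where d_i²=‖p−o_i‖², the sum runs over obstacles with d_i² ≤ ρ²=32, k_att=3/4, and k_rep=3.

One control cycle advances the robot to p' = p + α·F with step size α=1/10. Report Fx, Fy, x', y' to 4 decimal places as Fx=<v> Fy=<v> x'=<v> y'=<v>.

F_att = 3/4·(g−p) = 3/4·(-13,12) = (-9.7500,9.0000)
o1: d²=10 ≤ ρ²=32; F_rep = 3·(-1,-3)/10² = (-0.0300,-0.0900)
o2: d²=36 > ρ²=32 → inactive
o3: d²=200 > ρ²=32 → inactive
o4: d²=61 > ρ²=32 → inactive
F = F_att + ΣF_rep = (-9.7800,8.9100)
p' = p + 1/10·F = (1.0220,-5.1090)

Fx=-9.7800 Fy=8.9100 x'=1.0220 y'=-5.1090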